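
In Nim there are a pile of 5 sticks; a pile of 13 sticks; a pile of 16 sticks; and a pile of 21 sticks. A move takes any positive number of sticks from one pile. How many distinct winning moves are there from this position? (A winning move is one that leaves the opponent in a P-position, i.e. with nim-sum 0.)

Compute the nim-sum pairwise:
5 ⊕ 13 = 8
8 ⊕ 16 = 24
24 ⊕ 21 = 13
The overall nim-sum is X = 13. A pile of size p has a winning move iff p XOR X < p (reduce it to p XOR X).
  5: 5 XOR 13 = 8 ≥ 5 — no move.
  13: 13 XOR 13 = 0 < 13 — winning move (to 0).
  16: 16 XOR 13 = 29 ≥ 16 — no move.
  21: 21 XOR 13 = 24 ≥ 21 — no move.
That gives 1 winning move.

1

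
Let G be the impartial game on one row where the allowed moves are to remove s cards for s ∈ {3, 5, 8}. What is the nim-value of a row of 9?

Grundy values for subtraction set {3, 5, 8}:
g(0) = mex{} = 0
g(1) = mex{} = 0
g(2) = mex{} = 0
g(3) = mex{0} = 1
g(4) = mex{0} = 1
g(5) = mex{0} = 1
g(6) = mex{0,1} = 2
g(7) = mex{0,1} = 2
g(8) = mex{0,1} = 2
g(9) = mex{0,1,2} = 3
So g(9) = 3.

3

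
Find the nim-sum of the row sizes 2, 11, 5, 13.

1

Nim-sum: 2 XOR 11 XOR 5 XOR 13 = 1.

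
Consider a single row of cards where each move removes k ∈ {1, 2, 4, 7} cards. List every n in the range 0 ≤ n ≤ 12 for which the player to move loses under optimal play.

Compute g(0), g(1), … for moves {1, 2, 4, 7}:
g(0) = mex{} = 0
g(1) = mex{0} = 1
g(2) = mex{0,1} = 2
g(3) = mex{1,2} = 0
g(4) = mex{0,2} = 1
g(5) = mex{0,1} = 2
g(6) = mex{1,2} = 0
g(7) = mex{0,2} = 1
g(8) = mex{0,1} = 2
g(9) = mex{1,2} = 0
g(10) = mex{0,2} = 1
g(11) = mex{0,1} = 2
g(12) = mex{1,2} = 0
The P-positions (g = 0) in 0..12 are 0, 3, 6, 9, 12.

0, 3, 6, 9, 12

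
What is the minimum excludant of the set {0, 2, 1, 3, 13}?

The values 0, 1, 2, 3 are all present; 4 is the first non-negative integer missing from the set.

4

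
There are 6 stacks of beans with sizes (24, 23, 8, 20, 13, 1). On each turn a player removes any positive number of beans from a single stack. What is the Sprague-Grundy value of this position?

31

Nim-sum: 24 XOR 23 XOR 8 XOR 20 XOR 13 XOR 1 = 31.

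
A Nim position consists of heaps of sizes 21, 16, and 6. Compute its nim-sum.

In binary:
  10101  (21)
  10000  (16)
  00110  (6)
  -----
  00011  (3)

3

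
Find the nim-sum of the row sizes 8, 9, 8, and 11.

2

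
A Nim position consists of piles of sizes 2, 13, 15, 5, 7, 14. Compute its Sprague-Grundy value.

12

Nim-sum: 2 ^ 13 ^ 15 ^ 5 ^ 7 ^ 14 = 12.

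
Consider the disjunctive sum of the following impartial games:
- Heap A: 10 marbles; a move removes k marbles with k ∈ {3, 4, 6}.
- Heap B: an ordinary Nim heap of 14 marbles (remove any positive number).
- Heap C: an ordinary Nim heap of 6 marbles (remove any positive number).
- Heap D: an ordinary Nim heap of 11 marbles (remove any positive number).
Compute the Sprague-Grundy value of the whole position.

For heap A, compute g(0), g(1), … with moves {3, 4, 6}:
g(0) = mex{} = 0
g(1) = mex{} = 0
g(2) = mex{} = 0
g(3) = mex{0} = 1
g(4) = mex{0} = 1
g(5) = mex{0} = 1
g(6) = mex{0,1} = 2
g(7) = mex{0,1} = 2
g(8) = mex{0,1} = 2
g(9) = mex{1,2} = 0
g(10) = mex{1,2} = 0
So g(10) = 0.
Heap B is a plain Nim heap of size 14, so its Grundy value is 14.
Heap C is a plain Nim heap of size 6, so its Grundy value is 6.
Heap D is a plain Nim heap of size 11, so its Grundy value is 11.
By the Sprague-Grundy theorem, the Grundy value of a sum of independent games is the XOR of the component values.
Combined value = 0 ⊕ 14 ⊕ 6 ⊕ 11 = 3.

3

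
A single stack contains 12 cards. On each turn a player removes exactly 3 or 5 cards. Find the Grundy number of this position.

Build the Grundy sequence with g(k) = mex{g(k−s) : s ∈ {3, 5}, s ≤ k}:
g(0) = mex{} = 0
g(1) = mex{} = 0
g(2) = mex{} = 0
g(3) = mex{0} = 1
g(4) = mex{0} = 1
g(5) = mex{0} = 1
g(6) = mex{0,1} = 2
g(7) = mex{0,1} = 2
g(8) = mex{1} = 0
g(9) = mex{1,2} = 0
g(10) = mex{1,2} = 0
g(11) = mex{0,2} = 1
g(12) = mex{0,2} = 1
So g(12) = 1.

1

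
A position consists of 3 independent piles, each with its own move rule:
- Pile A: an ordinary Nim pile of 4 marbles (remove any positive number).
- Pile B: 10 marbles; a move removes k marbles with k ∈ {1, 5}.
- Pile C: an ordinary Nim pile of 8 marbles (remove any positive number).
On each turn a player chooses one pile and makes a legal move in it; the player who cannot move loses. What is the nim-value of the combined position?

12

Pile A is a plain Nim pile of size 4, so its Grundy value is 4.
For pile B, compute g(0), g(1), … with moves {1, 5}:
k:     0  1  2  3  4  5  6  7  8  9 10
g(k):  0  1  0  1  0  1  0  1  0  1  0
So g(10) = 0.
Pile C is a plain Nim pile of size 8, so its Grundy value is 8.
By the Sprague-Grundy theorem, the Grundy value of a sum of independent games is the XOR of the component values.
Combined value = 4 ⊕ 0 ⊕ 8 = 12.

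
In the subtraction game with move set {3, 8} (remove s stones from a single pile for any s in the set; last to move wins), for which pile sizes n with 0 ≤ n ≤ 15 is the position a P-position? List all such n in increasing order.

0, 1, 2, 6, 7, 11, 12, 13

Grundy values for subtraction set {3, 8}:
k:     0  1  2  3  4  5  6  7  8  9 10 11 12 13 14 15
g(k):  0  0  0  1  1  1  0  0  2  1  1  0  0  0  1  1
The P-positions (g = 0) in 0..15 are 0, 1, 2, 6, 7, 11, 12, 13.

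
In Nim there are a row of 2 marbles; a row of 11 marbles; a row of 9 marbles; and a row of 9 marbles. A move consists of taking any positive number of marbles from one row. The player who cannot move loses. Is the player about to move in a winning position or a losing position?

Winning position

Compute the nim-sum pairwise:
2 ^ 11 = 9
9 ^ 9 = 0
0 ^ 9 = 9
The nim-sum is 9 ≠ 0, so this is an N-position: the player to move can win.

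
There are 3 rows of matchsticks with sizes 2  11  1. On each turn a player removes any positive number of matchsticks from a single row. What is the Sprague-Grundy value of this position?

8

In binary:
  0010  (2)
  1011  (11)
  0001  (1)
  ----
  1000  (8)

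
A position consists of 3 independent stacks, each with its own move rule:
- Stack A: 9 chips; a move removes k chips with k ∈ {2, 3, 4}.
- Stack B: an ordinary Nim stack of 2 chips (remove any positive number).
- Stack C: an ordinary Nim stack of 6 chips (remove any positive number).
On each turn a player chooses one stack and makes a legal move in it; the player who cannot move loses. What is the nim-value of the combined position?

5

Grundy values for stack A (subtraction set {2, 3, 4}):
k:     0  1  2  3  4  5  6  7  8  9
g(k):  0  0  1  1  2  2  0  0  1  1
So g(9) = 1.
Stack B is a plain Nim stack of size 2, so its Grundy value is 2.
Stack C is a plain Nim stack of size 6, so its Grundy value is 6.
The value of a disjunctive sum is the nim-sum of the parts.
Combined value = 1 XOR 2 XOR 6 = 5.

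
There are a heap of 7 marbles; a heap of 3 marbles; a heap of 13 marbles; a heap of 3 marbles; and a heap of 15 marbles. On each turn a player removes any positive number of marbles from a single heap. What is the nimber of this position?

5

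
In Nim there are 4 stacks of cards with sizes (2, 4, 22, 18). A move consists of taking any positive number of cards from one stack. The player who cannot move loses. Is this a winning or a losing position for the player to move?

Compute the nim-sum pairwise:
2 ^ 4 = 6
6 ^ 22 = 16
16 ^ 18 = 2
The nim-sum is 2 ≠ 0, so this is an N-position: the player to move can win.

Winning position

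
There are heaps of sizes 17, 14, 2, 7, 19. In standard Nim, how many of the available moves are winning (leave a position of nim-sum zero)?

Bitwise XOR of the heap sizes:
  10001  (17)
  01110  (14)
  00010  (2)
  00111  (7)
  10011  (19)
  -----
  01001  (9)
The overall nim-sum is X = 9. A heap of size p has a winning move iff p XOR X < p (reduce it to p XOR X).
  17: 17 XOR 9 = 24 ≥ 17 — no move.
  14: 14 XOR 9 = 7 < 14 — winning move (to 7).
  2: 2 XOR 9 = 11 ≥ 2 — no move.
  7: 7 XOR 9 = 14 ≥ 7 — no move.
  19: 19 XOR 9 = 26 ≥ 19 — no move.
That gives 1 winning move.

1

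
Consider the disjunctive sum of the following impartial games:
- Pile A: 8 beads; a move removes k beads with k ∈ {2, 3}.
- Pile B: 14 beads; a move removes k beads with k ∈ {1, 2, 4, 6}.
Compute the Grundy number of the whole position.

2

For pile A, compute g(0), g(1), … with moves {2, 3}:
g(0) = mex{} = 0
g(1) = mex{} = 0
g(2) = mex{0} = 1
g(3) = mex{0} = 1
g(4) = mex{0,1} = 2
g(5) = mex{1} = 0
g(6) = mex{1,2} = 0
g(7) = mex{0,2} = 1
g(8) = mex{0} = 1
So g(8) = 1.
Grundy values for pile B (subtraction set {1, 2, 4, 6}):
k:     0  1  2  3  4  5  6  7  8  9 10 11 12 13 14
g(k):  0  1  2  0  1  2  3  4  0  1  2  0  1  2  3
So g(14) = 3.
By the Sprague-Grundy theorem, the Grundy value of a sum of independent games is the XOR of the component values.
Combined value = 1 XOR 3 = 2.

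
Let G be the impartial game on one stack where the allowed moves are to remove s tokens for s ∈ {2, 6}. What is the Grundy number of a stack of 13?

0

Compute g(0), g(1), … for moves {2, 6}:
g(0) = mex{} = 0
g(1) = mex{} = 0
g(2) = mex{0} = 1
g(3) = mex{0} = 1
g(4) = mex{1} = 0
g(5) = mex{1} = 0
g(6) = mex{0} = 1
g(7) = mex{0} = 1
g(8) = mex{1} = 0
g(9) = mex{1} = 0
g(10) = mex{0} = 1
g(11) = mex{0} = 1
g(12) = mex{1} = 0
g(13) = mex{1} = 0
So g(13) = 0.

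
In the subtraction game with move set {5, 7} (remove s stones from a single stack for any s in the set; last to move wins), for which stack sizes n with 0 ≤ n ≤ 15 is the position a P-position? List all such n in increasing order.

0, 1, 2, 3, 4, 12, 13, 14, 15

Compute g(0), g(1), … for moves {5, 7}:
k:     0  1  2  3  4  5  6  7  8  9 10 11 12 13 14 15
g(k):  0  0  0  0  0  1  1  1  1  1  2  2  0  0  0  0
The P-positions (g = 0) in 0..15 are 0, 1, 2, 3, 4, 12, 13, 14, 15.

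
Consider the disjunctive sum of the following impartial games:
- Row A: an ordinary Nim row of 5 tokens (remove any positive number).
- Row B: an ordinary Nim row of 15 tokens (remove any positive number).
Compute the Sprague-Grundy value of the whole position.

Row A is a plain Nim row of size 5, so its Grundy value is 5.
Row B is a plain Nim row of size 15, so its Grundy value is 15.
By the Sprague-Grundy theorem, the Grundy value of a sum of independent games is the XOR of the component values.
Combined value = 5 ⊕ 15 = 10.

10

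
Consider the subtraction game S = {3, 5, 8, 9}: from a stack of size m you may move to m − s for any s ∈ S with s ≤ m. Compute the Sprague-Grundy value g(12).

0

Grundy values for subtraction set {3, 5, 8, 9}:
g(0) = mex{} = 0
g(1) = mex{} = 0
g(2) = mex{} = 0
g(3) = mex{0} = 1
g(4) = mex{0} = 1
g(5) = mex{0} = 1
g(6) = mex{0,1} = 2
g(7) = mex{0,1} = 2
g(8) = mex{0,1} = 2
g(9) = mex{0,1,2} = 3
g(10) = mex{0,1,2} = 3
g(11) = mex{0,1,2} = 3
g(12) = mex{1,2,3} = 0
So g(12) = 0.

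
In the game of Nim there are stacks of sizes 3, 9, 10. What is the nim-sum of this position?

Nim-sum: 3 ⊕ 9 ⊕ 10 = 0.

0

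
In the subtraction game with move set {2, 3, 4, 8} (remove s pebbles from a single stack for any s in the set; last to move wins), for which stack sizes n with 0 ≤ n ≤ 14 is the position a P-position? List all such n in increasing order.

Build the Grundy sequence with g(k) = mex{g(k−s) : s ∈ {2, 3, 4, 8}, s ≤ k}:
g(0) = mex{} = 0
g(1) = mex{} = 0
g(2) = mex{0} = 1
g(3) = mex{0} = 1
g(4) = mex{0,1} = 2
g(5) = mex{0,1} = 2
g(6) = mex{1,2} = 0
g(7) = mex{1,2} = 0
g(8) = mex{0,2} = 1
g(9) = mex{0,2} = 1
g(10) = mex{0,1} = 2
g(11) = mex{0,1} = 2
g(12) = mex{1,2} = 0
g(13) = mex{1,2} = 0
g(14) = mex{0,2} = 1
The P-positions (g = 0) in 0..14 are 0, 1, 6, 7, 12, 13.

0, 1, 6, 7, 12, 13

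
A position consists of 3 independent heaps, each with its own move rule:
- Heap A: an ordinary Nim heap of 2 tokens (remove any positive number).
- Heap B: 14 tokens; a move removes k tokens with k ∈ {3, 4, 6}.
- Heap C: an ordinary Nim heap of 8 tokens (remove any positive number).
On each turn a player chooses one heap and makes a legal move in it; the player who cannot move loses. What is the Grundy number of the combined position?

Heap A is a plain Nim heap of size 2, so its Grundy value is 2.
Build the Grundy sequence for heap B with g(k) = mex{g(k−s) : s ∈ {3, 4, 6}, s ≤ k}:
k:     0  1  2  3  4  5  6  7  8  9 10 11 12 13 14
g(k):  0  0  0  1  1  1  2  2  2  0  0  0  1  1  1
So g(14) = 1.
Heap C is a plain Nim heap of size 8, so its Grundy value is 8.
By the Sprague-Grundy theorem, the Grundy value of a sum of independent games is the XOR of the component values.
Combined value = 2 ⊕ 1 ⊕ 8 = 11.

11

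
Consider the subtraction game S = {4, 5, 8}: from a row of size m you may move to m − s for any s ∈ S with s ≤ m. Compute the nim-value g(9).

2

Compute g(0), g(1), … for moves {4, 5, 8}:
k:     0  1  2  3  4  5  6  7  8  9
g(k):  0  0  0  0  1  1  1  1  2  2
So g(9) = 2.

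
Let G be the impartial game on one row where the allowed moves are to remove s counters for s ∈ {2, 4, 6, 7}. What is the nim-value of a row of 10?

Compute g(0), g(1), … for moves {2, 4, 6, 7}:
k:     0  1  2  3  4  5  6  7  8  9 10
g(k):  0  0  1  1  2  2  3  3  4  0  0
So g(10) = 0.

0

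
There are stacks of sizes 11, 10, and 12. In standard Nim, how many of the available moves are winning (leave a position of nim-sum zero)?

3

Write each in binary and XOR column by column:
  1011  (11)
  1010  (10)
  1100  (12)
  ----
  1101  (13)
The overall nim-sum is X = 13. A stack of size p has a winning move iff p XOR X < p (reduce it to p XOR X).
  11: 11 XOR 13 = 6 < 11 — winning move (to 6).
  10: 10 XOR 13 = 7 < 10 — winning move (to 7).
  12: 12 XOR 13 = 1 < 12 — winning move (to 1).
That gives 3 winning moves.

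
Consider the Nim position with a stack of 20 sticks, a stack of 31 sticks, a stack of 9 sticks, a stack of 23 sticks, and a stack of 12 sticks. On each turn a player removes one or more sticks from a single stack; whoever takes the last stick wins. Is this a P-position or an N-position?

N-position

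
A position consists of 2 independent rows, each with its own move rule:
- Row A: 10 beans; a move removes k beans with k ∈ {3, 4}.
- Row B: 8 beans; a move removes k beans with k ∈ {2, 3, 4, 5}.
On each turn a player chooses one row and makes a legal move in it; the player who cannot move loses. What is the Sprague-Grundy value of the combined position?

1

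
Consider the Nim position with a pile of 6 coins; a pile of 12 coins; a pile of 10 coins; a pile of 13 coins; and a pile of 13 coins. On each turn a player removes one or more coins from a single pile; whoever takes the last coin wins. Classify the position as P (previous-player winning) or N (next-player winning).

Bitwise XOR of the heap sizes:
  0110  (6)
  1100  (12)
  1010  (10)
  1101  (13)
  1101  (13)
  ----
  0000  (0)
The nim-sum is 0, so this is a P-position: the player to move is in a losing position under optimal play.

P-position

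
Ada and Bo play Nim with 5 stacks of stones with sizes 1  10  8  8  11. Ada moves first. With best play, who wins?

Nim-sum: 1 ^ 10 ^ 8 ^ 8 ^ 11 = 0.
The nim-sum is 0, so this is a P-position: the player to move is in a losing position under optimal play; Ada is about to move from it and so loses — Bo wins.

Bo wins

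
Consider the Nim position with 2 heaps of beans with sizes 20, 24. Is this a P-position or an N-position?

N-position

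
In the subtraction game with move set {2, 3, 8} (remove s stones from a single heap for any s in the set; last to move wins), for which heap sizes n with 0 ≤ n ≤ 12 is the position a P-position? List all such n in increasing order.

0, 1, 5, 6, 10, 11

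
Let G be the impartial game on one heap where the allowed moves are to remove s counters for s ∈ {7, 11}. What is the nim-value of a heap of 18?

Grundy values for subtraction set {7, 11}:
k:     0  1  2  3  4  5  6  7  8  9 10 11 12 13 14 15 16 17 18
g(k):  0  0  0  0  0  0  0  1  1  1  1  1  1  1  2  2  2  2  0
So g(18) = 0.

0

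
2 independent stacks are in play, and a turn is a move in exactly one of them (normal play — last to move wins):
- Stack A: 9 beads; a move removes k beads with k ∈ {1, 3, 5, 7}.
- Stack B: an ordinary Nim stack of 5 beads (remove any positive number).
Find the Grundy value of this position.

4

Build the Grundy sequence for stack A with g(k) = mex{g(k−s) : s ∈ {1, 3, 5, 7}, s ≤ k}:
k:     0  1  2  3  4  5  6  7  8  9
g(k):  0  1  0  1  0  1  0  1  0  1
So g(9) = 1.
Stack B is a plain Nim stack of size 5, so its Grundy value is 5.
By the Sprague-Grundy theorem, the Grundy value of a sum of independent games is the XOR of the component values.
Combined value = 1 XOR 5 = 4.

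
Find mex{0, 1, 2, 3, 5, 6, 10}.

4

The values 0, 1, 2, 3 are all present; 4 is the first non-negative integer missing from the set.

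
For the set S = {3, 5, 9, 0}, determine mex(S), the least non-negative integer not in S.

1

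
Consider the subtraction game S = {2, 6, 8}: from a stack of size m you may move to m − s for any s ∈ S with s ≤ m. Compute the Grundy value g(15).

Build the Grundy sequence with g(k) = mex{g(k−s) : s ∈ {2, 6, 8}, s ≤ k}:
k:     0  1  2  3  4  5  6  7  8  9 10 11 12 13 14 15
g(k):  0  0  1  1  0  0  1  1  2  2  3  3  2  2  0  0
So g(15) = 0.

0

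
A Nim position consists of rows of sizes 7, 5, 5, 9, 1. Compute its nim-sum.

15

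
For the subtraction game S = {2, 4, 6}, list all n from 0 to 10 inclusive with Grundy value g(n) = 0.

Build the Grundy sequence with g(k) = mex{g(k−s) : s ∈ {2, 4, 6}, s ≤ k}:
g(0) = mex{} = 0
g(1) = mex{} = 0
g(2) = mex{0} = 1
g(3) = mex{0} = 1
g(4) = mex{0,1} = 2
g(5) = mex{0,1} = 2
g(6) = mex{0,1,2} = 3
g(7) = mex{0,1,2} = 3
g(8) = mex{1,2,3} = 0
g(9) = mex{1,2,3} = 0
g(10) = mex{0,2,3} = 1
The P-positions (g = 0) in 0..10 are 0, 1, 8, 9.

0, 1, 8, 9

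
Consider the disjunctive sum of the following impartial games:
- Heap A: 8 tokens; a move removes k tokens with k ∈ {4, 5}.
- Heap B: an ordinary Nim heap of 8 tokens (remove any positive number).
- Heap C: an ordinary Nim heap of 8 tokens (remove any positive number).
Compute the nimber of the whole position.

Grundy values for heap A (subtraction set {4, 5}):
k:     0  1  2  3  4  5  6  7  8
g(k):  0  0  0  0  1  1  1  1  2
So g(8) = 2.
Heap B is a plain Nim heap of size 8, so its Grundy value is 8.
Heap C is a plain Nim heap of size 8, so its Grundy value is 8.
The value of a disjunctive sum is the nim-sum of the parts.
Combined value = 2 XOR 8 XOR 8 = 2.

2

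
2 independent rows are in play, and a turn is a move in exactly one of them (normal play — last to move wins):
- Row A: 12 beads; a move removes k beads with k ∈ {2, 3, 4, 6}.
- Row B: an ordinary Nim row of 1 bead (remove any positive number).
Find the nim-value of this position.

For row A, compute g(0), g(1), … with moves {2, 3, 4, 6}:
g(0) = mex{} = 0
g(1) = mex{} = 0
g(2) = mex{0} = 1
g(3) = mex{0} = 1
g(4) = mex{0,1} = 2
g(5) = mex{0,1} = 2
g(6) = mex{0,1,2} = 3
g(7) = mex{0,1,2} = 3
g(8) = mex{1,2,3} = 0
g(9) = mex{1,2,3} = 0
g(10) = mex{0,2,3} = 1
g(11) = mex{0,2,3} = 1
g(12) = mex{0,1,3} = 2
So g(12) = 2.
Row B is a plain Nim row of size 1, so its Grundy value is 1.
The value of a disjunctive sum is the nim-sum of the parts.
Combined value = 2 XOR 1 = 3.

3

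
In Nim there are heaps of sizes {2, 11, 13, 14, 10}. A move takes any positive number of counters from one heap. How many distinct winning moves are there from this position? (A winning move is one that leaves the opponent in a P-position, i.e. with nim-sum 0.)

Compute the nim-sum pairwise:
2 ^ 11 = 9
9 ^ 13 = 4
4 ^ 14 = 10
10 ^ 10 = 0
The nim-sum is already 0, so every move leaves a nonzero nim-sum — there are no winning moves.

0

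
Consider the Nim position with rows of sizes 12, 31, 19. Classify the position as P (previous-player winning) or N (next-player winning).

P-position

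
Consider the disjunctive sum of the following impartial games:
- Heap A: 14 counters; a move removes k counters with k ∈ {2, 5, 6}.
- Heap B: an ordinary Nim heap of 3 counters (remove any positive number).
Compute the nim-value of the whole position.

2

Grundy values for heap A (subtraction set {2, 5, 6}):
g(0) = mex{} = 0
g(1) = mex{} = 0
g(2) = mex{0} = 1
g(3) = mex{0} = 1
g(4) = mex{1} = 0
g(5) = mex{0,1} = 2
g(6) = mex{0} = 1
g(7) = mex{0,1,2} = 3
g(8) = mex{1} = 0
g(9) = mex{0,1,3} = 2
g(10) = mex{0,2} = 1
g(11) = mex{1,2} = 0
g(12) = mex{1,3} = 0
g(13) = mex{0,3} = 1
g(14) = mex{0,2} = 1
So g(14) = 1.
Heap B is a plain Nim heap of size 3, so its Grundy value is 3.
By the Sprague-Grundy theorem, the Grundy value of a sum of independent games is the XOR of the component values.
Combined value = 1 ⊕ 3 = 2.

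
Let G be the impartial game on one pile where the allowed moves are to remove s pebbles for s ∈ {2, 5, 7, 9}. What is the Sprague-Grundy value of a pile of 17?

Compute g(0), g(1), … for moves {2, 5, 7, 9}:
k:     0  1  2  3  4  5  6  7  8  9 10 11 12 13 14 15 16 17
g(k):  0  0  1  1  0  2  1  3  2  2  3  3  0  4  1  0  0  1
So g(17) = 1.

1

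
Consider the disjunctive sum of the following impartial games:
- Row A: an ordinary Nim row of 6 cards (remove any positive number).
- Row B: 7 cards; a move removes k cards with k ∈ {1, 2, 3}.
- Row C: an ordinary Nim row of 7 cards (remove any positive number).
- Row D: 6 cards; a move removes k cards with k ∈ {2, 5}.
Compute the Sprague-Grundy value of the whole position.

3

Row A is a plain Nim row of size 6, so its Grundy value is 6.
Grundy values for row B (subtraction set {1, 2, 3}):
g(0) = mex{} = 0
g(1) = mex{0} = 1
g(2) = mex{0,1} = 2
g(3) = mex{0,1,2} = 3
g(4) = mex{1,2,3} = 0
g(5) = mex{0,2,3} = 1
g(6) = mex{0,1,3} = 2
g(7) = mex{0,1,2} = 3
So g(7) = 3.
Row C is a plain Nim row of size 7, so its Grundy value is 7.
Build the Grundy sequence for row D with g(k) = mex{g(k−s) : s ∈ {2, 5}, s ≤ k}:
k:     0  1  2  3  4  5  6
g(k):  0  0  1  1  0  2  1
So g(6) = 1.
By the Sprague-Grundy theorem, the Grundy value of a sum of independent games is the XOR of the component values.
Combined value = 6 XOR 3 XOR 7 XOR 1 = 3.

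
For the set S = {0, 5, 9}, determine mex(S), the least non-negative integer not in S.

1

0 is in the set but 1 is not, so the mex is 1.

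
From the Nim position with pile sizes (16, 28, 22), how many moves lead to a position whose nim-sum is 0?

3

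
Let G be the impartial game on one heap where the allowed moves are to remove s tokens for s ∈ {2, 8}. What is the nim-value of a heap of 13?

Build the Grundy sequence with g(k) = mex{g(k−s) : s ∈ {2, 8}, s ≤ k}:
g(0) = mex{} = 0
g(1) = mex{} = 0
g(2) = mex{0} = 1
g(3) = mex{0} = 1
g(4) = mex{1} = 0
g(5) = mex{1} = 0
g(6) = mex{0} = 1
g(7) = mex{0} = 1
g(8) = mex{0,1} = 2
g(9) = mex{0,1} = 2
g(10) = mex{1,2} = 0
g(11) = mex{1,2} = 0
g(12) = mex{0} = 1
g(13) = mex{0} = 1
So g(13) = 1.

1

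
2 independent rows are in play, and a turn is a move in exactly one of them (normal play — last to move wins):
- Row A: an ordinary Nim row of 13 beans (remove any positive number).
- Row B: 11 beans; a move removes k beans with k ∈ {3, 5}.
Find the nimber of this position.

12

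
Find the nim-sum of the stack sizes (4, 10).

Nim-sum: 4 ⊕ 10 = 14.

14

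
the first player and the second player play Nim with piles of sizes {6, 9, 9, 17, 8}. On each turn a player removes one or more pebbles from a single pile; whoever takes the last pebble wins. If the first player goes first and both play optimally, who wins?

the first player wins

Compute the nim-sum pairwise:
6 ⊕ 9 = 15
15 ⊕ 9 = 6
6 ⊕ 17 = 23
23 ⊕ 8 = 31
The nim-sum is 31 ≠ 0, so this is an N-position: the player to move can win; the first player has a winning move.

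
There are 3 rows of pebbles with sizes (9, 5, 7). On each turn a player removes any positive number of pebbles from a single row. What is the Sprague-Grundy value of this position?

Nim-sum: 9 ⊕ 5 ⊕ 7 = 11.

11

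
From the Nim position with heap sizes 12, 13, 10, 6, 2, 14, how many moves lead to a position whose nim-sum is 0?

Write each in binary and XOR column by column:
  1100  (12)
  1101  (13)
  1010  (10)
  0110  (6)
  0010  (2)
  1110  (14)
  ----
  0001  (1)
The overall nim-sum is X = 1. A heap of size p has a winning move iff p XOR X < p (reduce it to p XOR X).
  12: 12 XOR 1 = 13 ≥ 12 — no move.
  13: 13 XOR 1 = 12 < 13 — winning move (to 12).
  10: 10 XOR 1 = 11 ≥ 10 — no move.
  6: 6 XOR 1 = 7 ≥ 6 — no move.
  2: 2 XOR 1 = 3 ≥ 2 — no move.
  14: 14 XOR 1 = 15 ≥ 14 — no move.
That gives 1 winning move.

1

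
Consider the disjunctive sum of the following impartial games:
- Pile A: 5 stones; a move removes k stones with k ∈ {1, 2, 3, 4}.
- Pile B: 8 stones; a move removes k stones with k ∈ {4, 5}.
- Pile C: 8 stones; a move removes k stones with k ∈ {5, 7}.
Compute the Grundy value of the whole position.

Build the Grundy sequence for pile A with g(k) = mex{g(k−s) : s ∈ {1, 2, 3, 4}, s ≤ k}:
g(0) = mex{} = 0
g(1) = mex{0} = 1
g(2) = mex{0,1} = 2
g(3) = mex{0,1,2} = 3
g(4) = mex{0,1,2,3} = 4
g(5) = mex{1,2,3,4} = 0
So g(5) = 0.
Build the Grundy sequence for pile B with g(k) = mex{g(k−s) : s ∈ {4, 5}, s ≤ k}:
k:     0  1  2  3  4  5  6  7  8
g(k):  0  0  0  0  1  1  1  1  2
So g(8) = 2.
Grundy values for pile C (subtraction set {5, 7}):
g(0) = mex{} = 0
g(1) = mex{} = 0
g(2) = mex{} = 0
g(3) = mex{} = 0
g(4) = mex{} = 0
g(5) = mex{0} = 1
g(6) = mex{0} = 1
g(7) = mex{0} = 1
g(8) = mex{0} = 1
So g(8) = 1.
By the Sprague-Grundy theorem, the Grundy value of a sum of independent games is the XOR of the component values.
Combined value = 0 ⊕ 2 ⊕ 1 = 3.

3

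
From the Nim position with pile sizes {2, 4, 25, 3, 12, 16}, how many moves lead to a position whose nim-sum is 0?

0

Nim-sum: 2 XOR 4 XOR 25 XOR 3 XOR 12 XOR 16 = 0.
The nim-sum is already 0, so every move leaves a nonzero nim-sum — there are no winning moves.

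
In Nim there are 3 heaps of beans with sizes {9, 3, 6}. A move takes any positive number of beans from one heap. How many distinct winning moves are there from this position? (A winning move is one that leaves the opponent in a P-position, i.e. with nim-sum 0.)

1

Compute the nim-sum pairwise:
9 ^ 3 = 10
10 ^ 6 = 12
The overall nim-sum is X = 12. A heap of size p has a winning move iff p XOR X < p (reduce it to p XOR X).
  9: 9 XOR 12 = 5 < 9 — winning move (to 5).
  3: 3 XOR 12 = 15 ≥ 3 — no move.
  6: 6 XOR 12 = 10 ≥ 6 — no move.
That gives 1 winning move.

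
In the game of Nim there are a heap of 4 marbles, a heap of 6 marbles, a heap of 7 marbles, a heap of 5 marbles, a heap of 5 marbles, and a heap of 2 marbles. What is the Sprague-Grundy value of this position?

7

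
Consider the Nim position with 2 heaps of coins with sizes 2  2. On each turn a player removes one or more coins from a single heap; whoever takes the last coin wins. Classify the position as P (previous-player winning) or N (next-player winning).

P-position

Compute the nim-sum pairwise:
2 XOR 2 = 0
The nim-sum is 0, so this is a P-position: the player to move is in a losing position under optimal play.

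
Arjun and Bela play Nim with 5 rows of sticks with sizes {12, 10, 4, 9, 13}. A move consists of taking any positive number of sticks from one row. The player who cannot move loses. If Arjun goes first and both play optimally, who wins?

Compute the nim-sum pairwise:
12 ^ 10 = 6
6 ^ 4 = 2
2 ^ 9 = 11
11 ^ 13 = 6
The nim-sum is 6 ≠ 0, so this is an N-position: the player to move can win; Arjun has a winning move.

Arjun wins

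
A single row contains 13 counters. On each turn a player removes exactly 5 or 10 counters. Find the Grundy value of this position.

Build the Grundy sequence with g(k) = mex{g(k−s) : s ∈ {5, 10}, s ≤ k}:
k:     0  1  2  3  4  5  6  7  8  9 10 11 12 13
g(k):  0  0  0  0  0  1  1  1  1  1  2  2  2  2
So g(13) = 2.

2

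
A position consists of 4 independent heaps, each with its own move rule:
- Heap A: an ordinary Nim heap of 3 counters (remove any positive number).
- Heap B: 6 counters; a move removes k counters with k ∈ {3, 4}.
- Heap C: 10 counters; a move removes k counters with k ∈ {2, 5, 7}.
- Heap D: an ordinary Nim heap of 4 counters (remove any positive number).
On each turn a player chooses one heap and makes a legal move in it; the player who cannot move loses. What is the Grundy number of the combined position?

Heap A is a plain Nim heap of size 3, so its Grundy value is 3.
Build the Grundy sequence for heap B with g(k) = mex{g(k−s) : s ∈ {3, 4}, s ≤ k}:
k:     0  1  2  3  4  5  6
g(k):  0  0  0  1  1  1  2
So g(6) = 2.
For heap C, compute g(0), g(1), … with moves {2, 5, 7}:
g(0) = mex{} = 0
g(1) = mex{} = 0
g(2) = mex{0} = 1
g(3) = mex{0} = 1
g(4) = mex{1} = 0
g(5) = mex{0,1} = 2
g(6) = mex{0} = 1
g(7) = mex{0,1,2} = 3
g(8) = mex{0,1} = 2
g(9) = mex{0,1,3} = 2
g(10) = mex{1,2} = 0
So g(10) = 0.
Heap D is a plain Nim heap of size 4, so its Grundy value is 4.
By the Sprague-Grundy theorem, the Grundy value of a sum of independent games is the XOR of the component values.
Combined value = 3 ⊕ 2 ⊕ 0 ⊕ 4 = 5.

5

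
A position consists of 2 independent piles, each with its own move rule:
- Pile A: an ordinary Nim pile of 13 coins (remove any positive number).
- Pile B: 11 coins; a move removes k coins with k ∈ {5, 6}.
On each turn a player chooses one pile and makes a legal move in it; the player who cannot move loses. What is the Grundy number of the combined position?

13

Pile A is a plain Nim pile of size 13, so its Grundy value is 13.
For pile B, compute g(0), g(1), … with moves {5, 6}:
k:     0  1  2  3  4  5  6  7  8  9 10 11
g(k):  0  0  0  0  0  1  1  1  1  1  2  0
So g(11) = 0.
By the Sprague-Grundy theorem, the Grundy value of a sum of independent games is the XOR of the component values.
Combined value = 13 ⊕ 0 = 13.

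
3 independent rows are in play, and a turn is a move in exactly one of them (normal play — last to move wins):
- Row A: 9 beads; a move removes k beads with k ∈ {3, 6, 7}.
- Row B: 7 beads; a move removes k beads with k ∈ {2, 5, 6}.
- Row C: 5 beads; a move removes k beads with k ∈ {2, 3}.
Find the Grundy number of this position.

Grundy values for row A (subtraction set {3, 6, 7}):
g(0) = mex{} = 0
g(1) = mex{} = 0
g(2) = mex{} = 0
g(3) = mex{0} = 1
g(4) = mex{0} = 1
g(5) = mex{0} = 1
g(6) = mex{0,1} = 2
g(7) = mex{0,1} = 2
g(8) = mex{0,1} = 2
g(9) = mex{0,1,2} = 3
So g(9) = 3.
Build the Grundy sequence for row B with g(k) = mex{g(k−s) : s ∈ {2, 5, 6}, s ≤ k}:
k:     0  1  2  3  4  5  6  7
g(k):  0  0  1  1  0  2  1  3
So g(7) = 3.
Grundy values for row C (subtraction set {2, 3}):
k:     0  1  2  3  4  5
g(k):  0  0  1  1  2  0
So g(5) = 0.
The value of a disjunctive sum is the nim-sum of the parts.
Combined value = 3 ⊕ 3 ⊕ 0 = 0.

0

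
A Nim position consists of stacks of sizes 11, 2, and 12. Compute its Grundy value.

5

Compute the nim-sum pairwise:
11 ⊕ 2 = 9
9 ⊕ 12 = 5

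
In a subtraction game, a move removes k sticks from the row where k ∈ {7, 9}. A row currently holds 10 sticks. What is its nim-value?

Compute g(0), g(1), … for moves {7, 9}:
k:     0  1  2  3  4  5  6  7  8  9 10
g(k):  0  0  0  0  0  0  0  1  1  1  1
So g(10) = 1.

1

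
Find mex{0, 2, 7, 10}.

0 is in the set but 1 is not, so the mex is 1.

1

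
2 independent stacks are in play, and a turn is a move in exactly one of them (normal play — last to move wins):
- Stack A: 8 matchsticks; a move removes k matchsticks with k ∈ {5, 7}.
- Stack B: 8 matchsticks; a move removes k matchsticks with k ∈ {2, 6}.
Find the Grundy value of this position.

Grundy values for stack A (subtraction set {5, 7}):
g(0) = mex{} = 0
g(1) = mex{} = 0
g(2) = mex{} = 0
g(3) = mex{} = 0
g(4) = mex{} = 0
g(5) = mex{0} = 1
g(6) = mex{0} = 1
g(7) = mex{0} = 1
g(8) = mex{0} = 1
So g(8) = 1.
Build the Grundy sequence for stack B with g(k) = mex{g(k−s) : s ∈ {2, 6}, s ≤ k}:
k:     0  1  2  3  4  5  6  7  8
g(k):  0  0  1  1  0  0  1  1  0
So g(8) = 0.
By the Sprague-Grundy theorem, the Grundy value of a sum of independent games is the XOR of the component values.
Combined value = 1 XOR 0 = 1.

1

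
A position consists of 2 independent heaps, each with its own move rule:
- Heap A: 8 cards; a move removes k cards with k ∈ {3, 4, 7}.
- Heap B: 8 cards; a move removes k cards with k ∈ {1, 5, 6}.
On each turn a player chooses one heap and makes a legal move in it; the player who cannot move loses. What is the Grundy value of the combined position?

Grundy values for heap A (subtraction set {3, 4, 7}):
k:     0  1  2  3  4  5  6  7  8
g(k):  0  0  0  1  1  1  2  2  2
So g(8) = 2.
For heap B, compute g(0), g(1), … with moves {1, 5, 6}:
k:     0  1  2  3  4  5  6  7  8
g(k):  0  1  0  1  0  1  2  3  2
So g(8) = 2.
The value of a disjunctive sum is the nim-sum of the parts.
Combined value = 2 ⊕ 2 = 0.

0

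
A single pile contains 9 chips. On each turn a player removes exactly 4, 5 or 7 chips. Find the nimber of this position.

2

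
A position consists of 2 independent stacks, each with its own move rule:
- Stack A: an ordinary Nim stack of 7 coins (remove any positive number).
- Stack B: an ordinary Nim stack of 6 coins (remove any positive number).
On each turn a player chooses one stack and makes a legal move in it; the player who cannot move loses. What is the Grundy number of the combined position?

Stack A is a plain Nim stack of size 7, so its Grundy value is 7.
Stack B is a plain Nim stack of size 6, so its Grundy value is 6.
The value of a disjunctive sum is the nim-sum of the parts.
Combined value = 7 ⊕ 6 = 1.

1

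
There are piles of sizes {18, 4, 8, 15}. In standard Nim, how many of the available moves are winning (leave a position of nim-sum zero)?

1

Compute the nim-sum pairwise:
18 ⊕ 4 = 22
22 ⊕ 8 = 30
30 ⊕ 15 = 17
The overall nim-sum is X = 17. A pile of size p has a winning move iff p XOR X < p (reduce it to p XOR X).
  18: 18 XOR 17 = 3 < 18 — winning move (to 3).
  4: 4 XOR 17 = 21 ≥ 4 — no move.
  8: 8 XOR 17 = 25 ≥ 8 — no move.
  15: 15 XOR 17 = 30 ≥ 15 — no move.
That gives 1 winning move.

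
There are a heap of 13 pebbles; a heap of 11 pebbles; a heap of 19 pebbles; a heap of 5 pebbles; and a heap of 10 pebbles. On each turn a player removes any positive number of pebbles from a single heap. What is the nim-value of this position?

Compute the nim-sum pairwise:
13 ^ 11 = 6
6 ^ 19 = 21
21 ^ 5 = 16
16 ^ 10 = 26

26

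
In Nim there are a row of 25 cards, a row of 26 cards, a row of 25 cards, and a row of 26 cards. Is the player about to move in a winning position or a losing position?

Losing position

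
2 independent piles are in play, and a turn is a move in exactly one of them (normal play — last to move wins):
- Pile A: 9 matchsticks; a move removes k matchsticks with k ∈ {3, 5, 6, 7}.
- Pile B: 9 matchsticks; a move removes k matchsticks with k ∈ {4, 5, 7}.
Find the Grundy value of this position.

1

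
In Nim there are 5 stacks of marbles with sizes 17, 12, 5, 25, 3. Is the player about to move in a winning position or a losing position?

Winning position

Compute the nim-sum pairwise:
17 ⊕ 12 = 29
29 ⊕ 5 = 24
24 ⊕ 25 = 1
1 ⊕ 3 = 2
The nim-sum is 2 ≠ 0, so this is an N-position: the player to move can win.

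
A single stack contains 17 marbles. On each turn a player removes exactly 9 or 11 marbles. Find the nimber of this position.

1

Compute g(0), g(1), … for moves {9, 11}:
k:     0  1  2  3  4  5  6  7  8  9 10 11 12 13 14 15 16 17
g(k):  0  0  0  0  0  0  0  0  0  1  1  1  1  1  1  1  1  1
So g(17) = 1.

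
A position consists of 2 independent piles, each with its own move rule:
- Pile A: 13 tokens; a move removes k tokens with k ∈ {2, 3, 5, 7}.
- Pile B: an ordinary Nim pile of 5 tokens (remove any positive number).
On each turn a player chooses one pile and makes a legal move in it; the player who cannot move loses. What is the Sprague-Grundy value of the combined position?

7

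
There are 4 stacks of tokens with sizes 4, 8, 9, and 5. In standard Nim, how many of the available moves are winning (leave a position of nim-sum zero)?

0

Compute the nim-sum pairwise:
4 ⊕ 8 = 12
12 ⊕ 9 = 5
5 ⊕ 5 = 0
The nim-sum is already 0, so every move leaves a nonzero nim-sum — there are no winning moves.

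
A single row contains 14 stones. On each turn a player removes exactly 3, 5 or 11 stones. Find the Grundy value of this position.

2

Grundy values for subtraction set {3, 5, 11}:
g(0) = mex{} = 0
g(1) = mex{} = 0
g(2) = mex{} = 0
g(3) = mex{0} = 1
g(4) = mex{0} = 1
g(5) = mex{0} = 1
g(6) = mex{0,1} = 2
g(7) = mex{0,1} = 2
g(8) = mex{1} = 0
g(9) = mex{1,2} = 0
g(10) = mex{1,2} = 0
g(11) = mex{0,2} = 1
g(12) = mex{0,2} = 1
g(13) = mex{0} = 1
g(14) = mex{0,1} = 2
So g(14) = 2.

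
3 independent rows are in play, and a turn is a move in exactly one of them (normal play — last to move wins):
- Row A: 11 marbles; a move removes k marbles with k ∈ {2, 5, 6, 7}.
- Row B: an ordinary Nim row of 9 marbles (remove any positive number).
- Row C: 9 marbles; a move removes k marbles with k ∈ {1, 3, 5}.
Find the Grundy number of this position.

Grundy values for row A (subtraction set {2, 5, 6, 7}):
g(0) = mex{} = 0
g(1) = mex{} = 0
g(2) = mex{0} = 1
g(3) = mex{0} = 1
g(4) = mex{1} = 0
g(5) = mex{0,1} = 2
g(6) = mex{0} = 1
g(7) = mex{0,1,2} = 3
g(8) = mex{0,1} = 2
g(9) = mex{0,1,3} = 2
g(10) = mex{0,1,2} = 3
g(11) = mex{0,1,2} = 3
So g(11) = 3.
Row B is a plain Nim row of size 9, so its Grundy value is 9.
Grundy values for row C (subtraction set {1, 3, 5}):
k:     0  1  2  3  4  5  6  7  8  9
g(k):  0  1  0  1  0  1  0  1  0  1
So g(9) = 1.
By the Sprague-Grundy theorem, the Grundy value of a sum of independent games is the XOR of the component values.
Combined value = 3 ⊕ 9 ⊕ 1 = 11.

11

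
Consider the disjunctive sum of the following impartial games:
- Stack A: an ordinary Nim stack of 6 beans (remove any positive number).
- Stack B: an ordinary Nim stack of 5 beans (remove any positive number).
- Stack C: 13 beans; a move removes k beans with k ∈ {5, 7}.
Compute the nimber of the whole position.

Stack A is a plain Nim stack of size 6, so its Grundy value is 6.
Stack B is a plain Nim stack of size 5, so its Grundy value is 5.
Build the Grundy sequence for stack C with g(k) = mex{g(k−s) : s ∈ {5, 7}, s ≤ k}:
g(0) = mex{} = 0
g(1) = mex{} = 0
g(2) = mex{} = 0
g(3) = mex{} = 0
g(4) = mex{} = 0
g(5) = mex{0} = 1
g(6) = mex{0} = 1
g(7) = mex{0} = 1
g(8) = mex{0} = 1
g(9) = mex{0} = 1
g(10) = mex{0,1} = 2
g(11) = mex{0,1} = 2
g(12) = mex{1} = 0
g(13) = mex{1} = 0
So g(13) = 0.
By the Sprague-Grundy theorem, the Grundy value of a sum of independent games is the XOR of the component values.
Combined value = 6 ⊕ 5 ⊕ 0 = 3.

3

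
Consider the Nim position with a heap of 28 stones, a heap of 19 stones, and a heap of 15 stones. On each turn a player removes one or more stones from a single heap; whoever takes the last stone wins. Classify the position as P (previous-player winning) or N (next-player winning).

P-position

Compute the nim-sum pairwise:
28 ^ 19 = 15
15 ^ 15 = 0
The nim-sum is 0, so this is a P-position: the player to move is in a losing position under optimal play.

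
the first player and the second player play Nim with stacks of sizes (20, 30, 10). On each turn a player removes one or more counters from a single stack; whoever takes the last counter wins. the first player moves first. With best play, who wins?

the second player wins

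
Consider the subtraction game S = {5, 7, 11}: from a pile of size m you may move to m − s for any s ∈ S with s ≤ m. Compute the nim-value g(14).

Build the Grundy sequence with g(k) = mex{g(k−s) : s ∈ {5, 7, 11}, s ≤ k}:
g(0) = mex{} = 0
g(1) = mex{} = 0
g(2) = mex{} = 0
g(3) = mex{} = 0
g(4) = mex{} = 0
g(5) = mex{0} = 1
g(6) = mex{0} = 1
g(7) = mex{0} = 1
g(8) = mex{0} = 1
g(9) = mex{0} = 1
g(10) = mex{0,1} = 2
g(11) = mex{0,1} = 2
g(12) = mex{0,1} = 2
g(13) = mex{0,1} = 2
g(14) = mex{0,1} = 2
So g(14) = 2.

2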